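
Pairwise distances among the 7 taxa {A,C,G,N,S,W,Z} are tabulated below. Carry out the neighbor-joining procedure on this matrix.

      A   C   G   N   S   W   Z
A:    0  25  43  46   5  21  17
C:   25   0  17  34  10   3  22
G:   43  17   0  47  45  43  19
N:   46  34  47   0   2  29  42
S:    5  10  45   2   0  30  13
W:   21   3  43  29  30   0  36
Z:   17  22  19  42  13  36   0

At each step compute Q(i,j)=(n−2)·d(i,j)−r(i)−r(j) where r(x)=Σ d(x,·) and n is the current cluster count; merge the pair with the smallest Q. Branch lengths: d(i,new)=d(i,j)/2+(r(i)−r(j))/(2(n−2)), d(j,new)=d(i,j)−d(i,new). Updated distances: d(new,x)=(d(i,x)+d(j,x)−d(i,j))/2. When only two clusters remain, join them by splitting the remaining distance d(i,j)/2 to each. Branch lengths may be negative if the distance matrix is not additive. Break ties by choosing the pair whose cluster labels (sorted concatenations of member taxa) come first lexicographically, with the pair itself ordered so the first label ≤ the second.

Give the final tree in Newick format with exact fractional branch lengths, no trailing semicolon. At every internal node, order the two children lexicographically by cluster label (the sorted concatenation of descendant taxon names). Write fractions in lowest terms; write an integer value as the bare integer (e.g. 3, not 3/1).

1. join N+S (d=2, Q=-295) ⇒ NS; edges |N|=21/2, |S|=-17/2
  updated: d(A,NS)=49/2, d(C,NS)=21, d(G,NS)=45, d(NS,W)=57/2, d(NS,Z)=53/2
2. join G+Z (d=19, Q=-423/2) ⇒ GZ; edges |G|=245/16, |Z|=59/16
  updated: d(A,GZ)=41/2, d(C,GZ)=10, d(GZ,NS)=105/4, d(GZ,W)=30
3. join C+W (d=3, Q=-265/2) ⇒ CW; edges |C|=-29/12, |W|=65/12
  updated: d(A,CW)=43/2, d(CW,GZ)=37/2, d(CW,NS)=93/4
4. join A+NS (d=49/2, Q=-183/2) ⇒ ANS; edges |A|=83/8, |NS|=113/8
  updated: d(ANS,CW)=81/8, d(ANS,GZ)=89/8
5. join ANS+CW (d=81/8, Q=-159/4) ⇒ ACNSW; edges |ANS|=11/8, |CW|=35/4
  updated: d(ACNSW,GZ)=39/4
6. join ACNSW+GZ (d=39/4) ⇒ ACGNSWZ; edges |ACNSW|=39/8, |GZ|=39/8
final tree: (((A:83/8,(N:21/2,S:-17/2):113/8):11/8,(C:-29/12,W:65/12):35/4):39/8,(G:245/16,Z:59/16):39/8)
total length: 547/8

(((A:83/8,(N:21/2,S:-17/2):113/8):11/8,(C:-29/12,W:65/12):35/4):39/8,(G:245/16,Z:59/16):39/8)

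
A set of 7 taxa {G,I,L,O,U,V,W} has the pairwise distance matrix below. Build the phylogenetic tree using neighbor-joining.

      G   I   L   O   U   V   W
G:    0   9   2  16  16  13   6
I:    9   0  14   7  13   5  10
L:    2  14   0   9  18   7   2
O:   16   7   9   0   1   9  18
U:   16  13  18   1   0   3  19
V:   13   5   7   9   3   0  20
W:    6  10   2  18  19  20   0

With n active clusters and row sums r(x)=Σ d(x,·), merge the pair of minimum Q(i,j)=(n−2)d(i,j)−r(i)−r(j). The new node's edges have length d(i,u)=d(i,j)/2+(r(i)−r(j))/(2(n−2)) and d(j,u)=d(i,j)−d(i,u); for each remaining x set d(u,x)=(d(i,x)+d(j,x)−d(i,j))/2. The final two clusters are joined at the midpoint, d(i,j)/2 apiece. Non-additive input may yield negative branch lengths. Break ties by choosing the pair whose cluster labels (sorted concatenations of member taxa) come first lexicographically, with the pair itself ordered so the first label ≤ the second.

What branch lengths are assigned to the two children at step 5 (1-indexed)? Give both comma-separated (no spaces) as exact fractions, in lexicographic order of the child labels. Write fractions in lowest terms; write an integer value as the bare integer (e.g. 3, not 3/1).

29/16,-5/8

1. join O+U (d=1, Q=-125) ⇒ OU; edges |O|=-1/2, |U|=3/2
  updated: d(G,OU)=31/2, d(I,OU)=19/2, d(L,OU)=13, d(OU,V)=11/2, d(OU,W)=18
2. join OU+V (d=11/2, Q=-90) ⇒ OUV; edges |OU|=33/8, |V|=11/8
  updated: d(G,OUV)=23/2, d(I,OUV)=9/2, d(L,OUV)=29/4, d(OUV,W)=65/4
3. join I+OUV (d=9/2, Q=-127/2) ⇒ IOUV; edges |I|=23/12, |OUV|=31/12
  updated: d(G,IOUV)=8, d(IOUV,L)=67/8, d(IOUV,W)=87/8
4. join G+IOUV (d=8, Q=-109/4) ⇒ GIOUV; edges |G|=19/16, |IOUV|=109/16
  updated: d(GIOUV,L)=19/16, d(GIOUV,W)=71/16
5. join GIOUV+L (d=19/16, Q=-61/8) ⇒ GILOUV; edges |GIOUV|=29/16, |L|=-5/8
  updated: d(GILOUV,W)=21/8
6. join GILOUV+W (d=21/8) ⇒ GILOUVW; edges |GILOUV|=21/16, |W|=21/16
final tree: (((G:19/16,(I:23/12,((O:-1/2,U:3/2):33/8,V:11/8):31/12):109/16):29/16,L:-5/8):21/16,W:21/16)
total length: 365/16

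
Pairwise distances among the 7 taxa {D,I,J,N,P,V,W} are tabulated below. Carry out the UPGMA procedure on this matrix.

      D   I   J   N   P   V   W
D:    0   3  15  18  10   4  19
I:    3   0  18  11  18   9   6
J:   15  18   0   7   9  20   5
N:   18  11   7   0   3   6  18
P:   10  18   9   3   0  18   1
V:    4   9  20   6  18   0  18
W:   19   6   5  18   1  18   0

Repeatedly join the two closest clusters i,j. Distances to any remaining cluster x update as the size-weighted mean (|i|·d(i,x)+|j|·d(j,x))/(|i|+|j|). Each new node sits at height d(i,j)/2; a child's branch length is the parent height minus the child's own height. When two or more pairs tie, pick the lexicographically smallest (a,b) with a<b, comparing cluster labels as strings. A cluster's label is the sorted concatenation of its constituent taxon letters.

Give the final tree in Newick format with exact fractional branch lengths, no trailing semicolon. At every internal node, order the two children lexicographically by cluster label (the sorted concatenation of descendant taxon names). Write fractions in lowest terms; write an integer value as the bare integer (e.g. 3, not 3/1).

(((D:3/2,I:3/2):15/4,(N:3,V:3):9/4):11/6,(J:7/2,(P:1/2,W:1/2):3):43/12)

iteration 1: select P,W (d=1); attach at lengths (1/2, 1/2); label the merged cluster PW
  updated: d(D,PW)=29/2, d(I,PW)=12, d(J,PW)=7, d(N,PW)=21/2, d(PW,V)=18
iteration 2: select D,I (d=3); attach at lengths (3/2, 3/2); label the merged cluster DI
  updated: d(DI,J)=33/2, d(DI,N)=29/2, d(DI,PW)=53/4, d(DI,V)=13/2
iteration 3: select N,V (d=6); attach at lengths (3, 3); label the merged cluster NV
  updated: d(DI,NV)=21/2, d(J,NV)=27/2, d(NV,PW)=57/4
iteration 4: select J,PW (d=7); attach at lengths (7/2, 3); label the merged cluster JPW
  updated: d(DI,JPW)=43/3, d(JPW,NV)=14
iteration 5: select DI,NV (d=21/2); attach at lengths (15/4, 9/4); label the merged cluster DINV
  updated: d(DINV,JPW)=85/6
iteration 6: select DINV,JPW (d=85/6); attach at lengths (11/6, 43/12); label the merged cluster DIJNPVW
final tree: (((D:3/2,I:3/2):15/4,(N:3,V:3):9/4):11/6,(J:7/2,(P:1/2,W:1/2):3):43/12)
total length: 335/12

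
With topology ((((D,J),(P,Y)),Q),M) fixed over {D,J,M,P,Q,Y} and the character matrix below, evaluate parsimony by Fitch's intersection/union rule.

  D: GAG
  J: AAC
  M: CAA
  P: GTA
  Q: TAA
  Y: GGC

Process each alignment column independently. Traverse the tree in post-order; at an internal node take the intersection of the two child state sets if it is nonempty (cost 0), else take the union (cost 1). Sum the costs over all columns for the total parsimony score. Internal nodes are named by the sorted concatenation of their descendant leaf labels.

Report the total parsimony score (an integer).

DJ@0: {G} ∪ {A} = {A,G} (union, +1)
PY@0: {G} ∩ {G} = {G} (intersection, +0)
DJPY@0: {A,G} ∩ {G} = {G} (intersection, +0)
DJPQY@0: {G} ∪ {T} = {G,T} (union, +1)
DJMPQY@0: {G,T} ∪ {C} = {C,G,T} (union, +1)
DJ@1: {A} ∩ {A} = {A} (intersection, +0)
PY@1: {T} ∪ {G} = {G,T} (union, +1)
DJPY@1: {A} ∪ {G,T} = {A,G,T} (union, +1)
DJPQY@1: {A,G,T} ∩ {A} = {A} (intersection, +0)
DJMPQY@1: {A} ∩ {A} = {A} (intersection, +0)
DJ@2: {G} ∪ {C} = {C,G} (union, +1)
PY@2: {A} ∪ {C} = {A,C} (union, +1)
DJPY@2: {C,G} ∩ {A,C} = {C} (intersection, +0)
DJPQY@2: {C} ∪ {A} = {A,C} (union, +1)
DJMPQY@2: {A,C} ∩ {A} = {A} (intersection, +0)
per-site changes: [3, 2, 3]; total = 8

8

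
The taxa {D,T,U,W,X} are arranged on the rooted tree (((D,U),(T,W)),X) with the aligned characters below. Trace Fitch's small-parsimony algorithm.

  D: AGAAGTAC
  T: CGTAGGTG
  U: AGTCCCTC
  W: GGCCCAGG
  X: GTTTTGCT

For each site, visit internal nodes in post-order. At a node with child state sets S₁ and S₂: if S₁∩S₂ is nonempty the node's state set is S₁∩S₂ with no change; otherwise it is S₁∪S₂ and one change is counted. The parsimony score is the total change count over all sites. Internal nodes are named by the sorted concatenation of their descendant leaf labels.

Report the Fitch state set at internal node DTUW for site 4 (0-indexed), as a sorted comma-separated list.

C,G

[col 0] DU: children D:{A}, U:{A} ∩→ {A}; cost 0
[col 0] TW: children T:{C}, W:{G} ∪→ {C,G}; cost 1
[col 0] DTUW: children DU:{A}, TW:{C,G} ∪→ {A,C,G}; cost 1
[col 0] DTUWX: children DTUW:{A,C,G}, X:{G} ∩→ {G}; cost 0
[col 1] DU: children D:{G}, U:{G} ∩→ {G}; cost 0
[col 1] TW: children T:{G}, W:{G} ∩→ {G}; cost 0
[col 1] DTUW: children DU:{G}, TW:{G} ∩→ {G}; cost 0
[col 1] DTUWX: children DTUW:{G}, X:{T} ∪→ {G,T}; cost 1
[col 2] DU: children D:{A}, U:{T} ∪→ {A,T}; cost 1
[col 2] TW: children T:{T}, W:{C} ∪→ {C,T}; cost 1
[col 2] DTUW: children DU:{A,T}, TW:{C,T} ∩→ {T}; cost 0
[col 2] DTUWX: children DTUW:{T}, X:{T} ∩→ {T}; cost 0
[col 3] DU: children D:{A}, U:{C} ∪→ {A,C}; cost 1
[col 3] TW: children T:{A}, W:{C} ∪→ {A,C}; cost 1
[col 3] DTUW: children DU:{A,C}, TW:{A,C} ∩→ {A,C}; cost 0
[col 3] DTUWX: children DTUW:{A,C}, X:{T} ∪→ {A,C,T}; cost 1
[col 4] DU: children D:{G}, U:{C} ∪→ {C,G}; cost 1
[col 4] TW: children T:{G}, W:{C} ∪→ {C,G}; cost 1
[col 4] DTUW: children DU:{C,G}, TW:{C,G} ∩→ {C,G}; cost 0
[col 4] DTUWX: children DTUW:{C,G}, X:{T} ∪→ {C,G,T}; cost 1
[col 5] DU: children D:{T}, U:{C} ∪→ {C,T}; cost 1
[col 5] TW: children T:{G}, W:{A} ∪→ {A,G}; cost 1
[col 5] DTUW: children DU:{C,T}, TW:{A,G} ∪→ {A,C,G,T}; cost 1
[col 5] DTUWX: children DTUW:{A,C,G,T}, X:{G} ∩→ {G}; cost 0
[col 6] DU: children D:{A}, U:{T} ∪→ {A,T}; cost 1
[col 6] TW: children T:{T}, W:{G} ∪→ {G,T}; cost 1
[col 6] DTUW: children DU:{A,T}, TW:{G,T} ∩→ {T}; cost 0
[col 6] DTUWX: children DTUW:{T}, X:{C} ∪→ {C,T}; cost 1
[col 7] DU: children D:{C}, U:{C} ∩→ {C}; cost 0
[col 7] TW: children T:{G}, W:{G} ∩→ {G}; cost 0
[col 7] DTUW: children DU:{C}, TW:{G} ∪→ {C,G}; cost 1
[col 7] DTUWX: children DTUW:{C,G}, X:{T} ∪→ {C,G,T}; cost 1
per-site changes: [2, 1, 2, 3, 3, 3, 3, 2]; total = 19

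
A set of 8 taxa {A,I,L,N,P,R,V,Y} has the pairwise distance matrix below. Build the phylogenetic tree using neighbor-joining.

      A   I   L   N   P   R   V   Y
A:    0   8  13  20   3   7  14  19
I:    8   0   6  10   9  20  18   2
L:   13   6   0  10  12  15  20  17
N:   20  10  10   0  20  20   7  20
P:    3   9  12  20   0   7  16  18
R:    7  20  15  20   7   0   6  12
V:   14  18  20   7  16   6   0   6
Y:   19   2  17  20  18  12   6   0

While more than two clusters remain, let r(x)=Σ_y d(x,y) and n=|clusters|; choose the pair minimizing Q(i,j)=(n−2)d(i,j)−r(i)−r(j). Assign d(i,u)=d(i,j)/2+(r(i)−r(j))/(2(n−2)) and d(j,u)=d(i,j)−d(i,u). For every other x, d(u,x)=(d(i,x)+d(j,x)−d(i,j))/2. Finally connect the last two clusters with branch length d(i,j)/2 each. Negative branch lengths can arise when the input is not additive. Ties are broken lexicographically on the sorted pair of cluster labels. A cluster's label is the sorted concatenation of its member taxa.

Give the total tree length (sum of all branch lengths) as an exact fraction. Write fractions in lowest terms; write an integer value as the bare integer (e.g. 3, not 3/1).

iteration 1: select I,Y (d=2, Q=-155); attach at lengths (-3/4, 11/4); label the merged cluster IY
  updated: d(A,IY)=25/2, d(IY,L)=21/2, d(IY,N)=14, d(IY,P)=25/2, d(IY,R)=15, d(IY,V)=11
iteration 2: select N,V (d=7, Q=-130); attach at lengths (26/5, 9/5); label the merged cluster NV
  updated: d(A,NV)=27/2, d(IY,NV)=9, d(L,NV)=23/2, d(NV,P)=29/2, d(NV,R)=19/2
iteration 3: select A,P (d=3, Q=-86); attach at lengths (3/2, 3/2); label the merged cluster AP
  updated: d(AP,IY)=11, d(AP,L)=11, d(AP,NV)=25/2, d(AP,R)=11/2
iteration 4: select AP,R (d=11/2, Q=-137/2); attach at lengths (23/12, 43/12); label the merged cluster APR
  updated: d(APR,IY)=41/4, d(APR,L)=41/4, d(APR,NV)=33/4
iteration 5: select APR,NV (d=33/4, Q=-41); attach at lengths (33/8, 33/8); label the merged cluster ANPRV
  updated: d(ANPRV,IY)=11/2, d(ANPRV,L)=27/4
iteration 6: select ANPRV,IY (d=11/2, Q=-91/4); attach at lengths (7/8, 37/8); label the merged cluster AINPRVY
  updated: d(AINPRVY,L)=47/8
iteration 7: select AINPRVY,L (d=47/8); attach at lengths (47/16, 47/16); label the merged cluster AILNPRVY
final tree: (((((A:3/2,P:3/2):23/12,R:43/12):33/8,(N:26/5,V:9/5):33/8):7/8,(I:-3/4,Y:11/4):37/8):47/16,L:47/16)
total length: 297/8

297/8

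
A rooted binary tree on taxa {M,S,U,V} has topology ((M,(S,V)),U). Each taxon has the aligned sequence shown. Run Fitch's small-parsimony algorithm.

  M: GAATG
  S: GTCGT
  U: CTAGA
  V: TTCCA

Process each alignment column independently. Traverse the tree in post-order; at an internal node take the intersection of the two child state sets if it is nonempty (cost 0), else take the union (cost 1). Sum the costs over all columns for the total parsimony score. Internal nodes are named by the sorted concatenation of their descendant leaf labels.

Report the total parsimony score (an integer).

SV@0: {G} ∪ {T} = {G,T} (union, +1)
MSV@0: {G} ∩ {G,T} = {G} (intersection, +0)
MSUV@0: {G} ∪ {C} = {C,G} (union, +1)
SV@1: {T} ∩ {T} = {T} (intersection, +0)
MSV@1: {A} ∪ {T} = {A,T} (union, +1)
MSUV@1: {A,T} ∩ {T} = {T} (intersection, +0)
SV@2: {C} ∩ {C} = {C} (intersection, +0)
MSV@2: {A} ∪ {C} = {A,C} (union, +1)
MSUV@2: {A,C} ∩ {A} = {A} (intersection, +0)
SV@3: {G} ∪ {C} = {C,G} (union, +1)
MSV@3: {T} ∪ {C,G} = {C,G,T} (union, +1)
MSUV@3: {C,G,T} ∩ {G} = {G} (intersection, +0)
SV@4: {T} ∪ {A} = {A,T} (union, +1)
MSV@4: {G} ∪ {A,T} = {A,G,T} (union, +1)
MSUV@4: {A,G,T} ∩ {A} = {A} (intersection, +0)
per-site changes: [2, 1, 1, 2, 2]; total = 8

8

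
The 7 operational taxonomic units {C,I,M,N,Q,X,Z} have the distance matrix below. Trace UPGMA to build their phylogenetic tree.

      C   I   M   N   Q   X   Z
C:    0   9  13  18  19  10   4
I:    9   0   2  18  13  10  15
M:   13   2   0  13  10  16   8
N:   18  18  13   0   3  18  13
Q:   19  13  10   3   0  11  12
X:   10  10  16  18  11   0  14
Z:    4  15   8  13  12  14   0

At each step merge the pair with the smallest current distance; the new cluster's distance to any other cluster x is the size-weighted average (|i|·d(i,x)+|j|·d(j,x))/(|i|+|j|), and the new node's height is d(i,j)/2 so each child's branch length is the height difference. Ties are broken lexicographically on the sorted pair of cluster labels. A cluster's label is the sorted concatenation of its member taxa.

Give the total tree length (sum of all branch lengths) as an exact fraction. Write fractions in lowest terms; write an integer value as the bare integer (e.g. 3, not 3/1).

247/8

iteration 1: select I,M (d=2); attach at lengths (1, 1); label the merged cluster IM
  updated: d(C,IM)=11, d(IM,N)=31/2, d(IM,Q)=23/2, d(IM,X)=13, d(IM,Z)=23/2
iteration 2: select N,Q (d=3); attach at lengths (3/2, 3/2); label the merged cluster NQ
  updated: d(C,NQ)=37/2, d(IM,NQ)=27/2, d(NQ,X)=29/2, d(NQ,Z)=25/2
iteration 3: select C,Z (d=4); attach at lengths (2, 2); label the merged cluster CZ
  updated: d(CZ,IM)=45/4, d(CZ,NQ)=31/2, d(CZ,X)=12
iteration 4: select CZ,IM (d=45/4); attach at lengths (29/8, 37/8); label the merged cluster CIMZ
  updated: d(CIMZ,NQ)=29/2, d(CIMZ,X)=25/2
iteration 5: select CIMZ,X (d=25/2); attach at lengths (5/8, 25/4); label the merged cluster CIMXZ
  updated: d(CIMXZ,NQ)=29/2
iteration 6: select CIMXZ,NQ (d=29/2); attach at lengths (1, 23/4); label the merged cluster CIMNQXZ
final tree: ((((C:2,Z:2):29/8,(I:1,M:1):37/8):5/8,X:25/4):1,(N:3/2,Q:3/2):23/4)
total length: 247/8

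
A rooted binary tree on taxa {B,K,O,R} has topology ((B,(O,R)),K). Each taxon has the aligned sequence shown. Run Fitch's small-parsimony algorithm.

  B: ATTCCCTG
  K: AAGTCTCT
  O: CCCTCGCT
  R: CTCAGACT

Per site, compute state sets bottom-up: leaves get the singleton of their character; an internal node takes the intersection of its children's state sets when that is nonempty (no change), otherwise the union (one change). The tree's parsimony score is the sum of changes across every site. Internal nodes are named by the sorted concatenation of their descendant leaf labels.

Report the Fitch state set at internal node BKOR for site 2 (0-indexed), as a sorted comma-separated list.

C,G,T

[col 0] OR: children O:{C}, R:{C} ∩→ {C}; cost 0
[col 0] BOR: children B:{A}, OR:{C} ∪→ {A,C}; cost 1
[col 0] BKOR: children BOR:{A,C}, K:{A} ∩→ {A}; cost 0
[col 1] OR: children O:{C}, R:{T} ∪→ {C,T}; cost 1
[col 1] BOR: children B:{T}, OR:{C,T} ∩→ {T}; cost 0
[col 1] BKOR: children BOR:{T}, K:{A} ∪→ {A,T}; cost 1
[col 2] OR: children O:{C}, R:{C} ∩→ {C}; cost 0
[col 2] BOR: children B:{T}, OR:{C} ∪→ {C,T}; cost 1
[col 2] BKOR: children BOR:{C,T}, K:{G} ∪→ {C,G,T}; cost 1
[col 3] OR: children O:{T}, R:{A} ∪→ {A,T}; cost 1
[col 3] BOR: children B:{C}, OR:{A,T} ∪→ {A,C,T}; cost 1
[col 3] BKOR: children BOR:{A,C,T}, K:{T} ∩→ {T}; cost 0
[col 4] OR: children O:{C}, R:{G} ∪→ {C,G}; cost 1
[col 4] BOR: children B:{C}, OR:{C,G} ∩→ {C}; cost 0
[col 4] BKOR: children BOR:{C}, K:{C} ∩→ {C}; cost 0
[col 5] OR: children O:{G}, R:{A} ∪→ {A,G}; cost 1
[col 5] BOR: children B:{C}, OR:{A,G} ∪→ {A,C,G}; cost 1
[col 5] BKOR: children BOR:{A,C,G}, K:{T} ∪→ {A,C,G,T}; cost 1
[col 6] OR: children O:{C}, R:{C} ∩→ {C}; cost 0
[col 6] BOR: children B:{T}, OR:{C} ∪→ {C,T}; cost 1
[col 6] BKOR: children BOR:{C,T}, K:{C} ∩→ {C}; cost 0
[col 7] OR: children O:{T}, R:{T} ∩→ {T}; cost 0
[col 7] BOR: children B:{G}, OR:{T} ∪→ {G,T}; cost 1
[col 7] BKOR: children BOR:{G,T}, K:{T} ∩→ {T}; cost 0
per-site changes: [1, 2, 2, 2, 1, 3, 1, 1]; total = 13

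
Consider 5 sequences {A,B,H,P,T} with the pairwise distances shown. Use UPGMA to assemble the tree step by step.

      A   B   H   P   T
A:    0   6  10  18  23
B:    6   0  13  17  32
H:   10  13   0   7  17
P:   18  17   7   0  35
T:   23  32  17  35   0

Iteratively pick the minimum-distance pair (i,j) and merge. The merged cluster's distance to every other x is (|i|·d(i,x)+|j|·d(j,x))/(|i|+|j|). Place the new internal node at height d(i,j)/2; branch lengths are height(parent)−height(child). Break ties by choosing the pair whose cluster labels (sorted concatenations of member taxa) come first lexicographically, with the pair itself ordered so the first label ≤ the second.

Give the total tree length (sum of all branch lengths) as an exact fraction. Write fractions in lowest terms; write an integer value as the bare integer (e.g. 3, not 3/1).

1. join A+B (d=6) ⇒ AB; edges |A|=3, |B|=3
  updated: d(AB,H)=23/2, d(AB,P)=35/2, d(AB,T)=55/2
2. join H+P (d=7) ⇒ HP; edges |H|=7/2, |P|=7/2
  updated: d(AB,HP)=29/2, d(HP,T)=26
3. join AB+HP (d=29/2) ⇒ ABHP; edges |AB|=17/4, |HP|=15/4
  updated: d(ABHP,T)=107/4
4. join ABHP+T (d=107/4) ⇒ ABHPT; edges |ABHP|=49/8, |T|=107/8
final tree: (((A:3,B:3):17/4,(H:7/2,P:7/2):15/4):49/8,T:107/8)
total length: 81/2

81/2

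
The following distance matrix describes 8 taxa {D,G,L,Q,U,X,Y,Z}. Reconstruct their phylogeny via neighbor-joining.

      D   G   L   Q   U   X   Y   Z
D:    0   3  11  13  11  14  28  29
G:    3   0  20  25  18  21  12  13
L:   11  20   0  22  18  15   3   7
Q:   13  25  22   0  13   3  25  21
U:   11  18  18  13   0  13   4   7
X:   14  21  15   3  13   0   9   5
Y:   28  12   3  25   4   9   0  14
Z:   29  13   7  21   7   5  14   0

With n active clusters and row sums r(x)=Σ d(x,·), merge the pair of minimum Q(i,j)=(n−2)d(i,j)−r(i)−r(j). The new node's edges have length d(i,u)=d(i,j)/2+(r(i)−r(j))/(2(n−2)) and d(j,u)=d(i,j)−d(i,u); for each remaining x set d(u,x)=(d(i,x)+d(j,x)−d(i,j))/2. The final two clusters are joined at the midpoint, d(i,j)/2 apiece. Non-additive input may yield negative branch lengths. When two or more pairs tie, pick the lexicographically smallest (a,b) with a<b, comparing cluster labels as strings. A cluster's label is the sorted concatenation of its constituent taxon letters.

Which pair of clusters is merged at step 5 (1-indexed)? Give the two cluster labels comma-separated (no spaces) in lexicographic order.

iteration 1: select D,G (d=3, Q=-203); attach at lengths (5/4, 7/4); label the merged cluster DG
  updated: d(DG,L)=14, d(DG,Q)=35/2, d(DG,U)=13, d(DG,X)=16, d(DG,Y)=37/2, d(DG,Z)=39/2
iteration 2: select Q,X (d=3, Q=-295/2); attach at lengths (111/20, -51/20); label the merged cluster QX
  updated: d(DG,QX)=61/4, d(L,QX)=17, d(QX,U)=23/2, d(QX,Y)=31/2, d(QX,Z)=23/2
iteration 3: select L,Y (d=3, Q=-102); attach at lengths (2, 1); label the merged cluster LY
  updated: d(DG,LY)=59/4, d(LY,QX)=59/4, d(LY,U)=19/2, d(LY,Z)=9
iteration 4: select DG,QX (d=61/4, Q=-279/4); attach at lengths (221/24, 145/24); label the merged cluster DGQX
  updated: d(DGQX,LY)=57/8, d(DGQX,U)=37/8, d(DGQX,Z)=63/8
iteration 5: select DGQX,U (d=37/8, Q=-63/2); attach at lengths (31/16, 43/16); label the merged cluster DGQUX
  updated: d(DGQUX,LY)=6, d(DGQUX,Z)=41/8
iteration 6: select DGQUX,LY (d=6, Q=-161/8); attach at lengths (17/16, 79/16); label the merged cluster DGLQUXY
  updated: d(DGLQUXY,Z)=65/16
iteration 7: select DGLQUXY,Z (d=65/16); attach at lengths (65/32, 65/32); label the merged cluster DGLQUXYZ
final tree: (((((D:5/4,G:7/4):221/24,(Q:111/20,X:-51/20):145/24):31/16,U:43/16):17/16,(L:2,Y:1):79/16):65/32,Z:65/32)
total length: 623/16

DGQX,U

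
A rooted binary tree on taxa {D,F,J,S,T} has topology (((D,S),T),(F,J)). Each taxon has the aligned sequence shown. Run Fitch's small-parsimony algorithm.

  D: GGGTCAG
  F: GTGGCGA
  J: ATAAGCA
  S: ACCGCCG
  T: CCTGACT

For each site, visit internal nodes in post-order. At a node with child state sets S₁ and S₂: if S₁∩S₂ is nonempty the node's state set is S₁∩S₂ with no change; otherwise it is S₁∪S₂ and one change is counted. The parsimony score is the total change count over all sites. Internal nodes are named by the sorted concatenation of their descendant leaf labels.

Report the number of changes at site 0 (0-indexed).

3

[col 0] DS: children D:{G}, S:{A} ∪→ {A,G}; cost 1
[col 0] DST: children DS:{A,G}, T:{C} ∪→ {A,C,G}; cost 1
[col 0] FJ: children F:{G}, J:{A} ∪→ {A,G}; cost 1
[col 0] DFJST: children DST:{A,C,G}, FJ:{A,G} ∩→ {A,G}; cost 0
[col 1] DS: children D:{G}, S:{C} ∪→ {C,G}; cost 1
[col 1] DST: children DS:{C,G}, T:{C} ∩→ {C}; cost 0
[col 1] FJ: children F:{T}, J:{T} ∩→ {T}; cost 0
[col 1] DFJST: children DST:{C}, FJ:{T} ∪→ {C,T}; cost 1
[col 2] DS: children D:{G}, S:{C} ∪→ {C,G}; cost 1
[col 2] DST: children DS:{C,G}, T:{T} ∪→ {C,G,T}; cost 1
[col 2] FJ: children F:{G}, J:{A} ∪→ {A,G}; cost 1
[col 2] DFJST: children DST:{C,G,T}, FJ:{A,G} ∩→ {G}; cost 0
[col 3] DS: children D:{T}, S:{G} ∪→ {G,T}; cost 1
[col 3] DST: children DS:{G,T}, T:{G} ∩→ {G}; cost 0
[col 3] FJ: children F:{G}, J:{A} ∪→ {A,G}; cost 1
[col 3] DFJST: children DST:{G}, FJ:{A,G} ∩→ {G}; cost 0
[col 4] DS: children D:{C}, S:{C} ∩→ {C}; cost 0
[col 4] DST: children DS:{C}, T:{A} ∪→ {A,C}; cost 1
[col 4] FJ: children F:{C}, J:{G} ∪→ {C,G}; cost 1
[col 4] DFJST: children DST:{A,C}, FJ:{C,G} ∩→ {C}; cost 0
[col 5] DS: children D:{A}, S:{C} ∪→ {A,C}; cost 1
[col 5] DST: children DS:{A,C}, T:{C} ∩→ {C}; cost 0
[col 5] FJ: children F:{G}, J:{C} ∪→ {C,G}; cost 1
[col 5] DFJST: children DST:{C}, FJ:{C,G} ∩→ {C}; cost 0
[col 6] DS: children D:{G}, S:{G} ∩→ {G}; cost 0
[col 6] DST: children DS:{G}, T:{T} ∪→ {G,T}; cost 1
[col 6] FJ: children F:{A}, J:{A} ∩→ {A}; cost 0
[col 6] DFJST: children DST:{G,T}, FJ:{A} ∪→ {A,G,T}; cost 1
per-site changes: [3, 2, 3, 2, 2, 2, 2]; total = 16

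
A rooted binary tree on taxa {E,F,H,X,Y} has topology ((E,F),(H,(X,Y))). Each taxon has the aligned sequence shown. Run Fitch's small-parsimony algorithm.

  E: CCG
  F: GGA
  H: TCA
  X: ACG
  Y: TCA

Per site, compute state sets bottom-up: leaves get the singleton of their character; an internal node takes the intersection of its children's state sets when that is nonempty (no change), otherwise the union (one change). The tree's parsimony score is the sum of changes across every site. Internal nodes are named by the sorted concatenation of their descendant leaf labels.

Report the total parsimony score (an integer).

6

EF@0: {C} ∪ {G} = {C,G} (union, +1)
XY@0: {A} ∪ {T} = {A,T} (union, +1)
HXY@0: {T} ∩ {A,T} = {T} (intersection, +0)
EFHXY@0: {C,G} ∪ {T} = {C,G,T} (union, +1)
EF@1: {C} ∪ {G} = {C,G} (union, +1)
XY@1: {C} ∩ {C} = {C} (intersection, +0)
HXY@1: {C} ∩ {C} = {C} (intersection, +0)
EFHXY@1: {C,G} ∩ {C} = {C} (intersection, +0)
EF@2: {G} ∪ {A} = {A,G} (union, +1)
XY@2: {G} ∪ {A} = {A,G} (union, +1)
HXY@2: {A} ∩ {A,G} = {A} (intersection, +0)
EFHXY@2: {A,G} ∩ {A} = {A} (intersection, +0)
per-site changes: [3, 1, 2]; total = 6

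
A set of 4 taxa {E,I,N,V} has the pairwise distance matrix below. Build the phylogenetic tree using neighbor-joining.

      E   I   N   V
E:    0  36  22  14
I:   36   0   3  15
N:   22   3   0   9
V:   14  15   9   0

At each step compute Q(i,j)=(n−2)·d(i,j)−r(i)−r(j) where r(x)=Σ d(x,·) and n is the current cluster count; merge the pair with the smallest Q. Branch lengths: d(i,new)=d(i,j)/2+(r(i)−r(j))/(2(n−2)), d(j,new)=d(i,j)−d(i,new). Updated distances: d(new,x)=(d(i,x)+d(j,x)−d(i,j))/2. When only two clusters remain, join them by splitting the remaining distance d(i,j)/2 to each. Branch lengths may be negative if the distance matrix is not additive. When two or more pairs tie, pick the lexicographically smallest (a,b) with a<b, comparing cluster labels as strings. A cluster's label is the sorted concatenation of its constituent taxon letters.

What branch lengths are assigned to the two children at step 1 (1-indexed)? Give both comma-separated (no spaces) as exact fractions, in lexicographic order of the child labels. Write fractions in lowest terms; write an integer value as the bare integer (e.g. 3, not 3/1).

step 1: merge (E,V) at d=14, Q=-82; branch lengths E→31/2, V→-3/2; new cluster EV
  updated: d(EV,I)=37/2, d(EV,N)=17/2
step 2: merge (EV,I) at d=37/2, Q=-30; branch lengths EV→12, I→13/2; new cluster EIV
  updated: d(EIV,N)=-7/2
step 3: merge (EIV,N) at d=-7/2; branch lengths EIV→-7/4, N→-7/4; new cluster EINV
final tree: (((E:31/2,V:-3/2):12,I:13/2):-7/4,N:-7/4)
total length: 29

31/2,-3/2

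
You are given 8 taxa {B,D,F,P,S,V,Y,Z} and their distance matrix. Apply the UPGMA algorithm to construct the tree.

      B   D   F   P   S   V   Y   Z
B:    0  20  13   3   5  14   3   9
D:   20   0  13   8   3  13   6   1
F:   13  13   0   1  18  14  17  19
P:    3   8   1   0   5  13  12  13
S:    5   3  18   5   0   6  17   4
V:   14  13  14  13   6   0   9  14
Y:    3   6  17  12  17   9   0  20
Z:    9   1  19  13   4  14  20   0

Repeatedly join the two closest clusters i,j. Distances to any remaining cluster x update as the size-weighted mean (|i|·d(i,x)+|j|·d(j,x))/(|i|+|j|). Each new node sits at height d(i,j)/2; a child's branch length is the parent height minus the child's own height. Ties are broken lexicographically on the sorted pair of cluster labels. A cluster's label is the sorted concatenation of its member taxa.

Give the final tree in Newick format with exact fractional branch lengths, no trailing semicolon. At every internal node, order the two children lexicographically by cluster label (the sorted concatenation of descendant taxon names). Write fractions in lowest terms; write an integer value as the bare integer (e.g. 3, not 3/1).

(((B:3/2,Y:3/2):33/8,(F:1/2,P:1/2):41/8):23/32,(((D:1/2,Z:1/2):5/4,S:7/4):15/4,V:11/2):27/32)

step 1: merge (D,Z) at d=1; branch lengths D→1/2, Z→1/2; new cluster DZ
  updated: d(B,DZ)=29/2, d(DZ,F)=16, d(DZ,P)=21/2, d(DZ,S)=7/2, d(DZ,V)=27/2, d(DZ,Y)=13
step 2: merge (F,P) at d=1; branch lengths F→1/2, P→1/2; new cluster FP
  updated: d(B,FP)=8, d(DZ,FP)=53/4, d(FP,S)=23/2, d(FP,V)=27/2, d(FP,Y)=29/2
step 3: merge (B,Y) at d=3; branch lengths B→3/2, Y→3/2; new cluster BY
  updated: d(BY,DZ)=55/4, d(BY,FP)=45/4, d(BY,S)=11, d(BY,V)=23/2
step 4: merge (DZ,S) at d=7/2; branch lengths DZ→5/4, S→7/4; new cluster DSZ
  updated: d(BY,DSZ)=77/6, d(DSZ,FP)=38/3, d(DSZ,V)=11
step 5: merge (DSZ,V) at d=11; branch lengths DSZ→15/4, V→11/2; new cluster DSVZ
  updated: d(BY,DSVZ)=25/2, d(DSVZ,FP)=103/8
step 6: merge (BY,FP) at d=45/4; branch lengths BY→33/8, FP→41/8; new cluster BFPY
  updated: d(BFPY,DSVZ)=203/16
step 7: merge (BFPY,DSVZ) at d=203/16; branch lengths BFPY→23/32, DSVZ→27/32; new cluster BDFPSVYZ
final tree: (((B:3/2,Y:3/2):33/8,(F:1/2,P:1/2):41/8):23/32,(((D:1/2,Z:1/2):5/4,S:7/4):15/4,V:11/2):27/32)
total length: 449/16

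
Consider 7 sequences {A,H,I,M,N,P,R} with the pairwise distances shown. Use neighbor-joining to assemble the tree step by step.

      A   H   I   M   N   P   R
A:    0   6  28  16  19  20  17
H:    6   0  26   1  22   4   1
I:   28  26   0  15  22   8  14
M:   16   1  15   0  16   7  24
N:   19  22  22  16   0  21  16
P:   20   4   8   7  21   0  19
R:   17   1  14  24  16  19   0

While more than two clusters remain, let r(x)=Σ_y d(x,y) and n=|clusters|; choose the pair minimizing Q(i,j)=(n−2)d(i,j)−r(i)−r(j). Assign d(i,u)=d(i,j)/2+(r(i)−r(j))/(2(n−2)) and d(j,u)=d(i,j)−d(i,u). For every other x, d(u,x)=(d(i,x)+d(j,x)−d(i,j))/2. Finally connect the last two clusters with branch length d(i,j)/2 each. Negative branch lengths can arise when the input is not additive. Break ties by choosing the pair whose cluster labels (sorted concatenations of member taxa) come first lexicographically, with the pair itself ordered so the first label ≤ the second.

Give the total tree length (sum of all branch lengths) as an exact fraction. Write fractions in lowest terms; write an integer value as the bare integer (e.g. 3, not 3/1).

iteration 1: select I,P (d=8, Q=-152); attach at lengths (37/5, 3/5); label the merged cluster IP
  updated: d(A,IP)=20, d(H,IP)=11, d(IP,M)=7, d(IP,N)=35/2, d(IP,R)=25/2
iteration 2: select H,R (d=1, Q=-215/2); attach at lengths (-51/16, 67/16); label the merged cluster HR
  updated: d(A,HR)=11, d(HR,IP)=45/4, d(HR,M)=12, d(HR,N)=37/2
iteration 3: select A,HR (d=11, Q=-343/4); attach at lengths (185/24, 79/24); label the merged cluster AHR
  updated: d(AHR,IP)=81/8, d(AHR,M)=17/2, d(AHR,N)=53/4
iteration 4: select AHR,N (d=53/4, Q=-417/8); attach at lengths (93/32, 331/32); label the merged cluster AHNR
  updated: d(AHNR,IP)=115/16, d(AHNR,M)=45/8
iteration 5: select AHNR,IP (d=115/16, Q=-317/16); attach at lengths (93/32, 137/32); label the merged cluster AHINPR
  updated: d(AHINPR,M)=87/32
iteration 6: select AHINPR,M (d=87/32); attach at lengths (87/64, 87/64); label the merged cluster AHIMNPR
final tree: ((((A:185/24,(H:-51/16,R:67/16):79/24):93/32,N:331/32):93/32,(I:37/5,P:3/5):137/32):87/64,M:87/64)
total length: 1381/32

1381/32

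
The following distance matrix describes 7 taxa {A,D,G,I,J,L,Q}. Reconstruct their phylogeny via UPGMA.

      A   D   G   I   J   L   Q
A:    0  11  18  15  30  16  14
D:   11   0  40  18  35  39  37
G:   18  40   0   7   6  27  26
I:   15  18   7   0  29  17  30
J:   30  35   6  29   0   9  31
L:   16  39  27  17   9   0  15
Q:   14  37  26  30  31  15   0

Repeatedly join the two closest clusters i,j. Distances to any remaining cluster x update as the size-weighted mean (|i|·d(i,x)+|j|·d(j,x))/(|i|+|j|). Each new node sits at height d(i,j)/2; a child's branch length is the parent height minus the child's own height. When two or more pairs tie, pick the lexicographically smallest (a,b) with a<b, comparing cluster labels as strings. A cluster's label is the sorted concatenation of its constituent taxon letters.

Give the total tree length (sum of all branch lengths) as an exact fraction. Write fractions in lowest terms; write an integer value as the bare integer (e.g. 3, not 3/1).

iteration 1: select G,J (d=6); attach at lengths (3, 3); label the merged cluster GJ
  updated: d(A,GJ)=24, d(D,GJ)=75/2, d(GJ,I)=18, d(GJ,L)=18, d(GJ,Q)=57/2
iteration 2: select A,D (d=11); attach at lengths (11/2, 11/2); label the merged cluster AD
  updated: d(AD,GJ)=123/4, d(AD,I)=33/2, d(AD,L)=55/2, d(AD,Q)=51/2
iteration 3: select L,Q (d=15); attach at lengths (15/2, 15/2); label the merged cluster LQ
  updated: d(AD,LQ)=53/2, d(GJ,LQ)=93/4, d(I,LQ)=47/2
iteration 4: select AD,I (d=33/2); attach at lengths (11/4, 33/4); label the merged cluster ADI
  updated: d(ADI,GJ)=53/2, d(ADI,LQ)=51/2
iteration 5: select GJ,LQ (d=93/4); attach at lengths (69/8, 33/8); label the merged cluster GJLQ
  updated: d(ADI,GJLQ)=26
iteration 6: select ADI,GJLQ (d=26); attach at lengths (19/4, 11/8); label the merged cluster ADGIJLQ
final tree: (((A:11/2,D:11/2):11/4,I:33/4):19/4,((G:3,J:3):69/8,(L:15/2,Q:15/2):33/8):11/8)
total length: 495/8

495/8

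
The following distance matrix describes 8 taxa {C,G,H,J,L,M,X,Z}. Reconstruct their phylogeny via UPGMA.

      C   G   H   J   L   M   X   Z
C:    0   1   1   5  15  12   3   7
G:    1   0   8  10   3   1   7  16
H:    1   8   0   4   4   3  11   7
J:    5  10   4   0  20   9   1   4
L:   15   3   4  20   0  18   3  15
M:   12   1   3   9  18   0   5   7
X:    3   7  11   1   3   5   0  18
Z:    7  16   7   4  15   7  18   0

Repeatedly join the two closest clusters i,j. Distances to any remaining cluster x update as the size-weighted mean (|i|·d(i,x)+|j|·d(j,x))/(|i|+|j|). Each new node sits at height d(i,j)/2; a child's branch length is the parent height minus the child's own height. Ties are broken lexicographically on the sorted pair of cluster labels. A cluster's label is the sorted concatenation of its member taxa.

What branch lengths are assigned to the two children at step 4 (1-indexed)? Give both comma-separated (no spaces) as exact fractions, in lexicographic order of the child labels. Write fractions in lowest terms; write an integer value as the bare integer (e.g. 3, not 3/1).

1. join C+G (d=1) ⇒ CG; edges |C|=1/2, |G|=1/2
  updated: d(CG,H)=9/2, d(CG,J)=15/2, d(CG,L)=9, d(CG,M)=13/2, d(CG,X)=5, d(CG,Z)=23/2
2. join J+X (d=1) ⇒ JX; edges |J|=1/2, |X|=1/2
  updated: d(CG,JX)=25/4, d(H,JX)=15/2, d(JX,L)=23/2, d(JX,M)=7, d(JX,Z)=11
3. join H+M (d=3) ⇒ HM; edges |H|=3/2, |M|=3/2
  updated: d(CG,HM)=11/2, d(HM,JX)=29/4, d(HM,L)=11, d(HM,Z)=7
4. join CG+HM (d=11/2) ⇒ CGHM; edges |CG|=9/4, |HM|=5/4
  updated: d(CGHM,JX)=27/4, d(CGHM,L)=10, d(CGHM,Z)=37/4
5. join CGHM+JX (d=27/4) ⇒ CGHJMX; edges |CGHM|=5/8, |JX|=23/8
  updated: d(CGHJMX,L)=21/2, d(CGHJMX,Z)=59/6
6. join CGHJMX+Z (d=59/6) ⇒ CGHJMXZ; edges |CGHJMX|=37/24, |Z|=59/12
  updated: d(CGHJMXZ,L)=78/7
7. join CGHJMXZ+L (d=78/7) ⇒ CGHJLMXZ; edges |CGHJMXZ|=55/84, |L|=39/7
final tree: (((((C:1/2,G:1/2):9/4,(H:3/2,M:3/2):5/4):5/8,(J:1/2,X:1/2):23/8):37/24,Z:59/12):55/84,L:39/7)
total length: 4147/168

9/4,5/4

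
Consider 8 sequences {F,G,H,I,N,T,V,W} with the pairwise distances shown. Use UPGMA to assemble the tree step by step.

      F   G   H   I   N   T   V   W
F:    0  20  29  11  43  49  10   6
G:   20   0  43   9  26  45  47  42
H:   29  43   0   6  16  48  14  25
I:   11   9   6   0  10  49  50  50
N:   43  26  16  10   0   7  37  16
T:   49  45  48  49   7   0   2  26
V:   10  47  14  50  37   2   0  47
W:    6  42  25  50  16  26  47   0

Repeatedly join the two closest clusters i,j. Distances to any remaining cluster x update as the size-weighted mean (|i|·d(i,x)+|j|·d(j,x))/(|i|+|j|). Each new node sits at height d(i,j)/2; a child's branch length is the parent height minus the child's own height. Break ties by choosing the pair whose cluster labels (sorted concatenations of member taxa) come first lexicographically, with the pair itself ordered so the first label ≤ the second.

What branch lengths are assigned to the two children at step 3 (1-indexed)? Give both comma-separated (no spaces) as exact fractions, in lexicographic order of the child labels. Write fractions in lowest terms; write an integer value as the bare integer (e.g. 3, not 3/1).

step 1: merge (T,V) at d=2; branch lengths T→1, V→1; new cluster TV
  updated: d(F,TV)=59/2, d(G,TV)=46, d(H,TV)=31, d(I,TV)=99/2, d(N,TV)=22, d(TV,W)=73/2
step 2: merge (F,W) at d=6; branch lengths F→3, W→3; new cluster FW
  updated: d(FW,G)=31, d(FW,H)=27, d(FW,I)=61/2, d(FW,N)=59/2, d(FW,TV)=33
step 3: merge (H,I) at d=6; branch lengths H→3, I→3; new cluster HI
  updated: d(FW,HI)=115/4, d(G,HI)=26, d(HI,N)=13, d(HI,TV)=161/4
step 4: merge (HI,N) at d=13; branch lengths HI→7/2, N→13/2; new cluster HIN
  updated: d(FW,HIN)=29, d(G,HIN)=26, d(HIN,TV)=205/6
step 5: merge (G,HIN) at d=26; branch lengths G→13, HIN→13/2; new cluster GHIN
  updated: d(FW,GHIN)=59/2, d(GHIN,TV)=297/8
step 6: merge (FW,GHIN) at d=59/2; branch lengths FW→47/4, GHIN→7/4; new cluster FGHINW
  updated: d(FGHINW,TV)=143/4
step 7: merge (FGHINW,TV) at d=143/4; branch lengths FGHINW→25/8, TV→135/8; new cluster FGHINTVW
final tree: (((F:3,W:3):47/4,(G:13,((H:3,I:3):7/2,N:13/2):13/2):7/4):25/8,(T:1,V:1):135/8)
total length: 77

3,3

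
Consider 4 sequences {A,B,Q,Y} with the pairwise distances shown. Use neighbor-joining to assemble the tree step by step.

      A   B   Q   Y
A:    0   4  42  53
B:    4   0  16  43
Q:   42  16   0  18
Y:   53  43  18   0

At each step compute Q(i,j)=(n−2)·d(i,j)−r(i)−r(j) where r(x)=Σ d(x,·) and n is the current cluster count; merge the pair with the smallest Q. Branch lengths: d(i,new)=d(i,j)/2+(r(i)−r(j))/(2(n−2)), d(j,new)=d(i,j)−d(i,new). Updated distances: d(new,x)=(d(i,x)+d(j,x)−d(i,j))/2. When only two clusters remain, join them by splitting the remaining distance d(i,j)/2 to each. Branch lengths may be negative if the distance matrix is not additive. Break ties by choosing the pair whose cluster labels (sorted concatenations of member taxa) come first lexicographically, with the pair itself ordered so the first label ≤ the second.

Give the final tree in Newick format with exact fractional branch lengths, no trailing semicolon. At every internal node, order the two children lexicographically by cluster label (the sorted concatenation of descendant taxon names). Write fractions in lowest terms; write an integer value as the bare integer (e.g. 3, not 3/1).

(((A:11,B:-7):55/2,Q:-1/2):37/4,Y:37/4)

iteration 1: select A,B (d=4, Q=-154); attach at lengths (11, -7); label the merged cluster AB
  updated: d(AB,Q)=27, d(AB,Y)=46
iteration 2: select AB,Q (d=27, Q=-91); attach at lengths (55/2, -1/2); label the merged cluster ABQ
  updated: d(ABQ,Y)=37/2
iteration 3: select ABQ,Y (d=37/2); attach at lengths (37/4, 37/4); label the merged cluster ABQY
final tree: (((A:11,B:-7):55/2,Q:-1/2):37/4,Y:37/4)
total length: 99/2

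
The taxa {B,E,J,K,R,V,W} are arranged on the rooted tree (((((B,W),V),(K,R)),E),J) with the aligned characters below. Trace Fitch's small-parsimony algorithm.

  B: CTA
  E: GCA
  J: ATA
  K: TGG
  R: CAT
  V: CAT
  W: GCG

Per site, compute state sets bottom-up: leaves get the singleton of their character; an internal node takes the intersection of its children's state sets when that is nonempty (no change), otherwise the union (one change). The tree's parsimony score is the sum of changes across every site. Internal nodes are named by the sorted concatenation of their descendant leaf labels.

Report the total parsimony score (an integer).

13

[col 0] BW: children B:{C}, W:{G} ∪→ {C,G}; cost 1
[col 0] BVW: children BW:{C,G}, V:{C} ∩→ {C}; cost 0
[col 0] KR: children K:{T}, R:{C} ∪→ {C,T}; cost 1
[col 0] BKRVW: children BVW:{C}, KR:{C,T} ∩→ {C}; cost 0
[col 0] BEKRVW: children BKRVW:{C}, E:{G} ∪→ {C,G}; cost 1
[col 0] BEJKRVW: children BEKRVW:{C,G}, J:{A} ∪→ {A,C,G}; cost 1
[col 1] BW: children B:{T}, W:{C} ∪→ {C,T}; cost 1
[col 1] BVW: children BW:{C,T}, V:{A} ∪→ {A,C,T}; cost 1
[col 1] KR: children K:{G}, R:{A} ∪→ {A,G}; cost 1
[col 1] BKRVW: children BVW:{A,C,T}, KR:{A,G} ∩→ {A}; cost 0
[col 1] BEKRVW: children BKRVW:{A}, E:{C} ∪→ {A,C}; cost 1
[col 1] BEJKRVW: children BEKRVW:{A,C}, J:{T} ∪→ {A,C,T}; cost 1
[col 2] BW: children B:{A}, W:{G} ∪→ {A,G}; cost 1
[col 2] BVW: children BW:{A,G}, V:{T} ∪→ {A,G,T}; cost 1
[col 2] KR: children K:{G}, R:{T} ∪→ {G,T}; cost 1
[col 2] BKRVW: children BVW:{A,G,T}, KR:{G,T} ∩→ {G,T}; cost 0
[col 2] BEKRVW: children BKRVW:{G,T}, E:{A} ∪→ {A,G,T}; cost 1
[col 2] BEJKRVW: children BEKRVW:{A,G,T}, J:{A} ∩→ {A}; cost 0
per-site changes: [4, 5, 4]; total = 13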